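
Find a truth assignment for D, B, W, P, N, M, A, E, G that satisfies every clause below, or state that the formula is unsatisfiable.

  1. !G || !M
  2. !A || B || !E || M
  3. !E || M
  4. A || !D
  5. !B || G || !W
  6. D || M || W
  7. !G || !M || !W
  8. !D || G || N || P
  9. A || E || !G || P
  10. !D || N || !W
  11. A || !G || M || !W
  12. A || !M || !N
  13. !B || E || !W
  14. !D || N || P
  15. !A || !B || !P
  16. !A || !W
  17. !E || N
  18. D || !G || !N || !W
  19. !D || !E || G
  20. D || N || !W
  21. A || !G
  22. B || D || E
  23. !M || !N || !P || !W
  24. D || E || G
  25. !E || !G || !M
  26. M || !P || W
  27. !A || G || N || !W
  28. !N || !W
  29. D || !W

Set D = True.
  then (A || !D) forces A = True.
  then (!A || !W) forces W = False.
Set B = False.
Set P = False.
  then (!D || N || P) forces N = True.
Set M = False.
  then (!A || B || !E || M) forces E = False.
Set G = False.
All clauses satisfied.

D = True; B = False; W = False; P = False; N = True; M = False; A = True; E = False; G = False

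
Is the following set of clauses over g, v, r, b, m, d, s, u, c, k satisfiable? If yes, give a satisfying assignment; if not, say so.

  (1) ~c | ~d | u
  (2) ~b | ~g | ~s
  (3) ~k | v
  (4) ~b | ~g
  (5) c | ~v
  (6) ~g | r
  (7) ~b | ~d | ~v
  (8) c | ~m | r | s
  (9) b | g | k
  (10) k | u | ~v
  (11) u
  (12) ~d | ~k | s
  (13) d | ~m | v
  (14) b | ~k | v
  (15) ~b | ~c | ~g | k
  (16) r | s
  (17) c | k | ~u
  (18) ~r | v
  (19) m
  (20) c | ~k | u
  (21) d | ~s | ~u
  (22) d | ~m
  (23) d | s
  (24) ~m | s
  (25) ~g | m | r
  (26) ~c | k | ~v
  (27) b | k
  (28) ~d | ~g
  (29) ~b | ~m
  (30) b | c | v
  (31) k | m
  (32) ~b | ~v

g = False; v = True; r = True; b = False; m = True; d = True; s = True; u = True; c = True; k = True

Unit clause (u) forces u = True.
Unit clause (m) forces m = True.
In (d | ~m) only d is left, so d = True.
In (~m | s) only s is left, so s = True.
In (~d | ~g) only ~g is left, so g = False.
In (~b | ~m) only ~b is left, so b = False.
In (b | g | k) only k is left, so k = True.
In (b | ~k | v) only v is left, so v = True.
In (c | ~v) only c is left, so c = True.
Set r = True.
All clauses satisfied.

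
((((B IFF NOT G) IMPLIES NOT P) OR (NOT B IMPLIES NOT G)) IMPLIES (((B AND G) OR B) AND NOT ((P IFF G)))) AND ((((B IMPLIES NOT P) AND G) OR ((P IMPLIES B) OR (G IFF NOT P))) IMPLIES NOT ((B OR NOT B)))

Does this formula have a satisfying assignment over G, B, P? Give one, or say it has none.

The conjunct (((B IMPLIES NOT P) AND G) OR ((P IMPLIES B) OR (G IFF NOT P))) IMPLIES NOT ((B OR NOT B)) is unsatisfiable on its own:
  G=F, B=F, P=F: evaluates to False.
  G=F, B=F, P=T: evaluates to False.
  G=F, B=T, P=F: evaluates to False.
  G=F, B=T, P=T: evaluates to False.
  G=T, B=F, P=F: evaluates to False.
  G=T, B=F, P=T: evaluates to False.
  G=T, B=T, P=F: evaluates to False.
  G=T, B=T, P=T: evaluates to False.
So the whole conjunction is unsatisfiable.

No satisfying assignment exists.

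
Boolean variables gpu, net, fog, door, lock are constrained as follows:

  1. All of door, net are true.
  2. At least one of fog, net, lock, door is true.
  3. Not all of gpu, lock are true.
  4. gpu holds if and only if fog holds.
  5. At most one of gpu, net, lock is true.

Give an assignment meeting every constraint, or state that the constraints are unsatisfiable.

gpu = False, net = True, fog = False, door = True, lock = False

  (1) {door, net}: all 2 true ✓
  (2) {fog, net, lock, door}: 2 true — at least one ✓
  (3) {gpu, lock}: 0/2 true — not all ✓
  (4) gpu=F, fog=F — same ✓
  (5) {gpu, net, lock}: 1 true — at most one ✓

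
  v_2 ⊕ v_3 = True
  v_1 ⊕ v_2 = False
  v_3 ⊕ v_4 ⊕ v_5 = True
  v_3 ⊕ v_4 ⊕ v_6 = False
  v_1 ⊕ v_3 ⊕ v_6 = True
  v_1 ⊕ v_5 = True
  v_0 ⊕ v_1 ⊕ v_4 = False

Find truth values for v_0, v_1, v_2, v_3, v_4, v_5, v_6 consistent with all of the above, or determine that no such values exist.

v_0 = True; v_1 = False; v_2 = False; v_3 = True; v_4 = True; v_5 = True; v_6 = False

v_2 ⊕ v_3 = F ⊕ T = True ✓
v_1 ⊕ v_2 = F ⊕ F = False ✓
v_3 ⊕ v_4 ⊕ v_5 = T ⊕ T ⊕ T = True ✓
v_3 ⊕ v_4 ⊕ v_6 = T ⊕ T ⊕ F = False ✓
v_1 ⊕ v_3 ⊕ v_6 = F ⊕ T ⊕ F = True ✓
v_1 ⊕ v_5 = F ⊕ T = True ✓
v_0 ⊕ v_1 ⊕ v_4 = T ⊕ F ⊕ T = False ✓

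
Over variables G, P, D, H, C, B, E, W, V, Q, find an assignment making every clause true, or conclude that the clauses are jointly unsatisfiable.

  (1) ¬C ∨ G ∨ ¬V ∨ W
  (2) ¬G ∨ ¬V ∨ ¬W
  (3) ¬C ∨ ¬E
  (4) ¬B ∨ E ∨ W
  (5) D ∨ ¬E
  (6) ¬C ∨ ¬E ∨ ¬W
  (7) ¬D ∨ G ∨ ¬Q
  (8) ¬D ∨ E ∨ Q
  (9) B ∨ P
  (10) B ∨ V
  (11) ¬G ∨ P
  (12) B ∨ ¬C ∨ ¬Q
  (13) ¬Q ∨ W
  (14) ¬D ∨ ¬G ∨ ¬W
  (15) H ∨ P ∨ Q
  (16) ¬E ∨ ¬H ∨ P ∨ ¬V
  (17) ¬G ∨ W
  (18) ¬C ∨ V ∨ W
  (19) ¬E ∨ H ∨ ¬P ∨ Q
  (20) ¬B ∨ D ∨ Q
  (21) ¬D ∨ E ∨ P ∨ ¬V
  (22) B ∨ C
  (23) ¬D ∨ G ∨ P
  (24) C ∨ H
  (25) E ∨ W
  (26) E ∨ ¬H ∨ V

G=F, P=T, D=T, H=T, C=F, B=T, E=T, W=F, V=F, Q=F

Set G = False.
Set P = True.
Set D = True.
  then (¬D ∨ G ∨ ¬Q) forces Q = False.
  then (¬D ∨ E ∨ Q) forces E = True.
  then (¬E ∨ H ∨ ¬P ∨ Q) forces H = True.
  then (¬C ∨ ¬E) forces C = False.
  then (B ∨ C) forces B = True.
Set W = False.
Set V = False.
All clauses satisfied.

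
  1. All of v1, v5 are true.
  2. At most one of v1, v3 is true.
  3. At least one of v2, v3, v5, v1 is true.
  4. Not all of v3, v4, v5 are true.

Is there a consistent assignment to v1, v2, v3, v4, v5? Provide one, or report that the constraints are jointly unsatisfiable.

v1 = True, v2 = False, v3 = False, v4 = True, v5 = True

  (1) {v1, v5}: all 2 true ✓
  (2) {v1, v3}: 1 true — at most one ✓
  (3) {v2, v3, v5, v1}: 2 true — at least one ✓
  (4) {v3, v4, v5}: 2/3 true — not all ✓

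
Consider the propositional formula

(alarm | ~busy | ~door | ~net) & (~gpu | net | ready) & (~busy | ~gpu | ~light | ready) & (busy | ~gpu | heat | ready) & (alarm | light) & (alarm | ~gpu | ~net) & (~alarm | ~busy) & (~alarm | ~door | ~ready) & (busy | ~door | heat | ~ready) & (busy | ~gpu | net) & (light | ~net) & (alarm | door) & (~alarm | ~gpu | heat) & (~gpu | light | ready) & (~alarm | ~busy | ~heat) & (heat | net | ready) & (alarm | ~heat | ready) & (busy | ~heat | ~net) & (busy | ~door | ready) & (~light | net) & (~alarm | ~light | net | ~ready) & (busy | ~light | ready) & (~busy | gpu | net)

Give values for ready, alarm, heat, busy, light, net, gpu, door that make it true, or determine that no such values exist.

ready = True; alarm = True; heat = True; busy = False; light = False; net = False; gpu = False; door = False

Set ready = True.
Set alarm = True.
  then (~alarm | ~busy) forces busy = False.
  then (~alarm | ~door | ~ready) forces door = False.
Set heat = True.
  then (busy | ~heat | ~net) forces net = False.
  then (~light | net) forces light = False.
  then (busy | ~gpu | net) forces gpu = False.
All clauses satisfied.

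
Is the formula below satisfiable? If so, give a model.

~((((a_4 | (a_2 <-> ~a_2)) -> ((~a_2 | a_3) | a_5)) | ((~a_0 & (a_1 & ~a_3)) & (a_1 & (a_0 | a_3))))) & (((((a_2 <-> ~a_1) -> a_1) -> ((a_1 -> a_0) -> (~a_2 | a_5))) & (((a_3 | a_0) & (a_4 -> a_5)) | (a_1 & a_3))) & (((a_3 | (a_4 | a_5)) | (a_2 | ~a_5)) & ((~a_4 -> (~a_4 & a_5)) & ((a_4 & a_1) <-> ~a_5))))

Case a_5 = True: the conjunct ~((((a_4 | (a_2 <-> ~a_2)) -> ((~a_2 | a_3) | a_5)) | ((~a_0 & (a_1 & ~a_3)) & (a_1 & (a_0 | a_3))))) becomes ~((True | ((~a_0 & (a_1 & ~a_3)) & (a_1 & (a_0 | a_3))))) = False.
Case a_5 = False: the formula simplifies to ~((((a_4 | (a_2 <-> ~a_2)) -> (~a_2 | a_3)) | ((~a_0 & (a_1 & ~a_3)) & (a_1 & (a_0 | a_3))))) & (((((a_2 <-> ~a_1) -> a_1) -> ((a_1 -> a_0) -> ~a_2)) & (((a_3 | a_0) & ~a_4) | (a_1 & a_3))) & (a_4 & (a_4 & a_1))).
  a_4 = True: simplifies to ~(((~a_2 | a_3) | ((~a_0 & (a_1 & ~a_3)) & (a_1 & (a_0 | a_3))))) & (((((a_2 <-> ~a_1) -> a_1) -> ((a_1 -> a_0) -> ~a_2)) & (a_1 & a_3)) & a_1).
    a_3 = True: the conjunct ~(((~a_2 | a_3) | ((~a_0 & (a_1 & ~a_3)) & (a_1 & (a_0 | a_3))))) becomes ~((True | False)) = False.
    a_3 = False: the conjunct a_3 is False.
  a_4 = False: the conjunct a_4 is False.
Both cases fail — unsatisfiable.

The formula is unsatisfiable.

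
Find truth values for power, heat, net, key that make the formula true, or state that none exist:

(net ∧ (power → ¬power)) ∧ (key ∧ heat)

power = False, heat = True, net = True, key = True

  net ∧ (power → ¬power) = True
    power → ¬power = True
      ¬power = True
  key ∧ heat = True
Both conjuncts True, so the formula holds.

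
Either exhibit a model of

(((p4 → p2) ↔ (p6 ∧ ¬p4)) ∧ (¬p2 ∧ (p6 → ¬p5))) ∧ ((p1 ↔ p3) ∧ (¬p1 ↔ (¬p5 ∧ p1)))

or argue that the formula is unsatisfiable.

p1=T, p2=F, p3=T, p4=T, p5=T, p6=F

  ((p4 → p2) ↔ (p6 ∧ ¬p4)) ∧ (¬p2 ∧ (p6 → ¬p5)) = True
    (p4 → p2) ↔ (p6 ∧ ¬p4) = True
      p4 → p2 = False
      p6 ∧ ¬p4 = False
        ¬p4 = False
    ¬p2 ∧ (p6 → ¬p5) = True
      ¬p2 = True
      p6 → ¬p5 = True
        ¬p5 = False
  (p1 ↔ p3) ∧ (¬p1 ↔ (¬p5 ∧ p1)) = True
    p1 ↔ p3 = True
    ¬p1 ↔ (¬p5 ∧ p1) = True
      ¬p1 = False
      ¬p5 ∧ p1 = False
        ¬p5 = False
Both conjuncts True, so the formula holds.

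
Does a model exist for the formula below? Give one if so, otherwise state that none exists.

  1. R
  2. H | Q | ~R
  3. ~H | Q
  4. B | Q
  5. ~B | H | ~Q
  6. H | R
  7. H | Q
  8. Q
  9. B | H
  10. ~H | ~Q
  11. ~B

The formula is unsatisfiable.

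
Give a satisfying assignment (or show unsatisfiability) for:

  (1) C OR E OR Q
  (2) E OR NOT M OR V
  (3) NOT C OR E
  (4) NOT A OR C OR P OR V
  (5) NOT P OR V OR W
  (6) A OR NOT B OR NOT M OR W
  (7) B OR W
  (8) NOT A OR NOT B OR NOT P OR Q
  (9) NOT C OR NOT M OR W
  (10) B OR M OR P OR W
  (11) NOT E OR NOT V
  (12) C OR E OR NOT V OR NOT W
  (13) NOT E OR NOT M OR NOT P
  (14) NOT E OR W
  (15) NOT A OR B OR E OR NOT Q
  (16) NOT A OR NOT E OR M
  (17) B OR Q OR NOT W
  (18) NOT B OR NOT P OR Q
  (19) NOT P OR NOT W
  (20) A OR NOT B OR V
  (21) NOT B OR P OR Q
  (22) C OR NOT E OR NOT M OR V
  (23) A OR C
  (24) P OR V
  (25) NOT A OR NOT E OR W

Try W = True:
  (NOT P OR NOT W) forces P = False.
  (P OR V) forces V = True.
  (NOT E OR NOT V) forces E = False.
  (NOT C OR E) forces C = False.
  clause (C OR E OR NOT V OR NOT W) is falsified — backtrack.
So W = False.
  then (B OR W) forces B = True.
  then (NOT E OR W) forces E = False.
  then (NOT C OR E) forces C = False.
  then (A OR C) forces A = True.
  then (C OR E OR Q) forces Q = True.
Set P = True.
  then (NOT P OR V OR W) forces V = True.
Set M = True.
All clauses satisfied.

W: False; P: True; C: False; V: True; M: True; Q: True; A: True; E: False; B: True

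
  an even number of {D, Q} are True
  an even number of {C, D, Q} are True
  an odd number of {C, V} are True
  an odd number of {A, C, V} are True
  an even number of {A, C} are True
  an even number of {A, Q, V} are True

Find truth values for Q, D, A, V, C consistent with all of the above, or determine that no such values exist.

Q: True, D: True, A: False, V: True, C: False

{D, Q}: 2 true → even ✓
{C, D, Q}: 2 true → even ✓
{C, V}: 1 true → odd ✓
{A, C, V}: 1 true → odd ✓
{A, C}: 0 true → even ✓
{A, Q, V}: 2 true → even ✓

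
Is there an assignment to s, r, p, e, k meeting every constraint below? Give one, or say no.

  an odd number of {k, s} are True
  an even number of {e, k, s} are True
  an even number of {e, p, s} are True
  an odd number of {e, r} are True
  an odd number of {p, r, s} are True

s: False; r: False; p: True; e: True; k: True

{k, s}: 1 true → odd ✓
{e, k, s}: 2 true → even ✓
{e, p, s}: 2 true → even ✓
{e, r}: 1 true → odd ✓
{p, r, s}: 1 true → odd ✓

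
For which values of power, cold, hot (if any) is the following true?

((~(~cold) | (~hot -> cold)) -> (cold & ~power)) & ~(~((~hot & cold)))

power=F; cold=T; hot=F

  (~(~cold) | (~hot -> cold)) -> (cold & ~power) = True
    ~(~cold) | (~hot -> cold) = True
      ~(~cold) = True
        ~cold = False
      ~hot -> cold = True
        ~hot = True
    cold & ~power = True
      ~power = True
  ~(~((~hot & cold))) = True
    ~((~hot & cold)) = False
      ~hot & cold = True
        ~hot = True
Both conjuncts True, so the formula holds.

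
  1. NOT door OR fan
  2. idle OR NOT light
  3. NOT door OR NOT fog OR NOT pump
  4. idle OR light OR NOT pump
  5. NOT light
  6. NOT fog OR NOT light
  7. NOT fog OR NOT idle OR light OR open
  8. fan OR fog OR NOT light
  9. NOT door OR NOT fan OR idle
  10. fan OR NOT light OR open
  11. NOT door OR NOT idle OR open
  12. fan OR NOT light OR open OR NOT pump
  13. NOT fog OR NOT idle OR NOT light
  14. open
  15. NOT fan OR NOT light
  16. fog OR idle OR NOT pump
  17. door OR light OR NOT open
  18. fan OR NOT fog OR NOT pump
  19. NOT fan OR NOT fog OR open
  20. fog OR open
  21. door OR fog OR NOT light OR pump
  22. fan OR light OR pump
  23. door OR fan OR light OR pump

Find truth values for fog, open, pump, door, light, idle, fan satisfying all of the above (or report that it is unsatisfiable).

fog: True, open: True, pump: False, door: True, light: False, idle: True, fan: True

Unit clause (NOT light) forces light = False.
Unit clause (open) forces open = True.
In (door OR light OR NOT open) only door is left, so door = True.
In (NOT door OR fan) only fan is left, so fan = True.
In (NOT door OR NOT fan OR idle) only idle is left, so idle = True.
Set fog = True.
  then (NOT door OR NOT fog OR NOT pump) forces pump = False.
All clauses satisfied.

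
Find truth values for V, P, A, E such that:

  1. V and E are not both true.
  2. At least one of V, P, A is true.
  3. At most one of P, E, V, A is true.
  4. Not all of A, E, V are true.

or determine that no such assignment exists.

V = True; P = False; A = False; E = False

  (1) V=T, E=F — not both ✓
  (2) {V, P, A}: 1 true — at least one ✓
  (3) {P, E, V, A}: 1 true — at most one ✓
  (4) {A, E, V}: 1/3 true — not all ✓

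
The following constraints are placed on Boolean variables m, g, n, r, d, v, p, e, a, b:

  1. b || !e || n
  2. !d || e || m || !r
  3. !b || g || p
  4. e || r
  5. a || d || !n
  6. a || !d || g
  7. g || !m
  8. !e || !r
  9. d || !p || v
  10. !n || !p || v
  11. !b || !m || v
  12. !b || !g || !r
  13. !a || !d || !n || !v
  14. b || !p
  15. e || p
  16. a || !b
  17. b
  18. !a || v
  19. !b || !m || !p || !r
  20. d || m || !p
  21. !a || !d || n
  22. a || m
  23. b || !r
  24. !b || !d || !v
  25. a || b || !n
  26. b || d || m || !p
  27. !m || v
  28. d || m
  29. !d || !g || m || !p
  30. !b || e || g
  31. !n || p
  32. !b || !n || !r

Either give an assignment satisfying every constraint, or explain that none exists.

m = True, g = True, n = False, r = False, d = False, v = True, p = True, e = True, a = True, b = True

Unit clause (b) forces b = True.
In (a || !b) only a is left, so a = True.
In (!a || v) only v is left, so v = True.
In (!b || !d || !v) only !d is left, so d = False.
In (d || m) only m is left, so m = True.
In (g || !m) only g is left, so g = True.
In (!b || !g || !r) only !r is left, so r = False.
In (e || r) only e is left, so e = True.
Set n = False.
Set p = True.
All clauses satisfied.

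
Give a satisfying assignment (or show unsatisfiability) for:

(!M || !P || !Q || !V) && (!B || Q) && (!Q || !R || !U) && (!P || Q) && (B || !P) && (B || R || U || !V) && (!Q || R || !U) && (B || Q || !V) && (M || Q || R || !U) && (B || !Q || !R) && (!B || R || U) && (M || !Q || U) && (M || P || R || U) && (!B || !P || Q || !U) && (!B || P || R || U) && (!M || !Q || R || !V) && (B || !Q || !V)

B=T, V=T, M=T, R=T, Q=T, U=F, P=F

Set B = True.
  then (!B || Q) forces Q = True.
Set V = True.
Try M = False:
  (M || !Q || U) forces U = True.
  (!Q || !R || !U) forces R = False.
  clause (!Q || R || !U) is falsified — backtrack.
So M = True.
  then (!M || !P || !Q || !V) forces P = False.
  then (!M || !Q || R || !V) forces R = True.
  then (!Q || !R || !U) forces U = False.
All clauses satisfied.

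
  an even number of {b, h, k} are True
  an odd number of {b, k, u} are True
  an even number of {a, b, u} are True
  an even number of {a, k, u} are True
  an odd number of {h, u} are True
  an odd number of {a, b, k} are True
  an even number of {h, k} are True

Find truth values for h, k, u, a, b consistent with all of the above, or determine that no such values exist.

h = False, k = False, u = True, a = True, b = False

{b, h, k}: 0 true → even ✓
{b, k, u}: 1 true → odd ✓
{a, b, u}: 2 true → even ✓
{a, k, u}: 2 true → even ✓
{h, u}: 1 true → odd ✓
{a, b, k}: 1 true → odd ✓
{h, k}: 0 true → even ✓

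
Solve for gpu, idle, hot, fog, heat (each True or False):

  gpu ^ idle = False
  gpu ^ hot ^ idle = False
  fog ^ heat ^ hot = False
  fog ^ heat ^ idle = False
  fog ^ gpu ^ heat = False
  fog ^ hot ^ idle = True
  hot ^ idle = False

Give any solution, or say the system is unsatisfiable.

gpu = False, idle = False, hot = False, fog = True, heat = True

gpu ^ idle = F ^ F = False ✓
gpu ^ hot ^ idle = F ^ F ^ F = False ✓
fog ^ heat ^ hot = T ^ T ^ F = False ✓
fog ^ heat ^ idle = T ^ T ^ F = False ✓
fog ^ gpu ^ heat = T ^ F ^ T = False ✓
fog ^ hot ^ idle = T ^ F ^ F = True ✓
hot ^ idle = F ^ F = False ✓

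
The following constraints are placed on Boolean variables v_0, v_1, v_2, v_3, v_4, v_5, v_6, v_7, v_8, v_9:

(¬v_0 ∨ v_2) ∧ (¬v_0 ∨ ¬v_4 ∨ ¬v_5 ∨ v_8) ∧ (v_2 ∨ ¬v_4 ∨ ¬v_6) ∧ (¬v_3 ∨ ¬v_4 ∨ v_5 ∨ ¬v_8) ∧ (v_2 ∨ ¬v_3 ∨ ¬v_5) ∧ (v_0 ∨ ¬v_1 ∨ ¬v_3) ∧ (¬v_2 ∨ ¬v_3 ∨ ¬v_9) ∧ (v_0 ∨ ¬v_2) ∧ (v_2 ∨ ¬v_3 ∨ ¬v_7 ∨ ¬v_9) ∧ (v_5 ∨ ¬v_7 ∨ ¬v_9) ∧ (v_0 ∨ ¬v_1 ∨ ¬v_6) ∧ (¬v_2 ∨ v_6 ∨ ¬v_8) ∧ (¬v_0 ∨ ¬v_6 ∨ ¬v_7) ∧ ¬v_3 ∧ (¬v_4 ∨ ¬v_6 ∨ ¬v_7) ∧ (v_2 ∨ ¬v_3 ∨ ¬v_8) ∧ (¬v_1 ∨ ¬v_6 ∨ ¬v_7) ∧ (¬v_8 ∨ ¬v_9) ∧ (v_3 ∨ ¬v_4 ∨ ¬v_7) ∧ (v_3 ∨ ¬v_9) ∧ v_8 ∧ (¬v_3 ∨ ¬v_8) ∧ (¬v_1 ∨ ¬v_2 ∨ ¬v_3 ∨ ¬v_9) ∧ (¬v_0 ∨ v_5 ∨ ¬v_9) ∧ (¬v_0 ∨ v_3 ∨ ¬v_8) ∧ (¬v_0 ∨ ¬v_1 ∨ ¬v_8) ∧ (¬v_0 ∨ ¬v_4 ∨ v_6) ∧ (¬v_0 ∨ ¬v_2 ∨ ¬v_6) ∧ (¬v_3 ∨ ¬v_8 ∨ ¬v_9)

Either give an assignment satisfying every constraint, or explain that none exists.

Unit clause (¬v_3) forces v_3 = False.
In (v_3 ∨ ¬v_9) only ¬v_9 is left, so v_9 = False.
Unit clause (v_8) forces v_8 = True.
In (¬v_0 ∨ v_3 ∨ ¬v_8) only ¬v_0 is left, so v_0 = False.
In (v_0 ∨ ¬v_2) only ¬v_2 is left, so v_2 = False.
Set v_1 = False.
Set v_4 = False.
Set v_5 = False.
Set v_6 = False.
Set v_7 = False.
All clauses satisfied.

v_0 = False, v_1 = False, v_2 = False, v_3 = False, v_4 = False, v_5 = False, v_6 = False, v_7 = False, v_8 = True, v_9 = False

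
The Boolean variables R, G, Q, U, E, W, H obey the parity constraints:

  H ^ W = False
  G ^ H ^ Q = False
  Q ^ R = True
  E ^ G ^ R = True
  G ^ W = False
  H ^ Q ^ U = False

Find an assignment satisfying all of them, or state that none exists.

R: True, G: False, Q: False, U: False, E: False, W: False, H: False

H ^ W = F ^ F = False ✓
G ^ H ^ Q = F ^ F ^ F = False ✓
Q ^ R = F ^ T = True ✓
E ^ G ^ R = F ^ F ^ T = True ✓
G ^ W = F ^ F = False ✓
H ^ Q ^ U = F ^ F ^ F = False ✓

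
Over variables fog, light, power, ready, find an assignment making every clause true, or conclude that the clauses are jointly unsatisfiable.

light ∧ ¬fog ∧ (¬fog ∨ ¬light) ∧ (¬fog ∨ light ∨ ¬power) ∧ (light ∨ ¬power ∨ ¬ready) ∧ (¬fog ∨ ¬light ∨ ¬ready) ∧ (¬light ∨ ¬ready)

Unit clause (light) forces light = True.
Unit clause (¬fog) forces fog = False.
In (¬light ∨ ¬ready) only ¬ready is left, so ready = False.
Set power = True.
Check each clause:
  (light): light holds.
  (¬fog): ¬fog holds.
  (¬fog ∨ ¬light): ¬fog holds.
  (¬fog ∨ light ∨ ¬power): ¬fog holds.
  (light ∨ ¬power ∨ ¬ready): light holds.
  (¬fog ∨ ¬light ∨ ¬ready): ¬fog holds.
  (¬light ∨ ¬ready): ¬ready holds.
All clauses satisfied.

fog = False, light = True, power = True, ready = False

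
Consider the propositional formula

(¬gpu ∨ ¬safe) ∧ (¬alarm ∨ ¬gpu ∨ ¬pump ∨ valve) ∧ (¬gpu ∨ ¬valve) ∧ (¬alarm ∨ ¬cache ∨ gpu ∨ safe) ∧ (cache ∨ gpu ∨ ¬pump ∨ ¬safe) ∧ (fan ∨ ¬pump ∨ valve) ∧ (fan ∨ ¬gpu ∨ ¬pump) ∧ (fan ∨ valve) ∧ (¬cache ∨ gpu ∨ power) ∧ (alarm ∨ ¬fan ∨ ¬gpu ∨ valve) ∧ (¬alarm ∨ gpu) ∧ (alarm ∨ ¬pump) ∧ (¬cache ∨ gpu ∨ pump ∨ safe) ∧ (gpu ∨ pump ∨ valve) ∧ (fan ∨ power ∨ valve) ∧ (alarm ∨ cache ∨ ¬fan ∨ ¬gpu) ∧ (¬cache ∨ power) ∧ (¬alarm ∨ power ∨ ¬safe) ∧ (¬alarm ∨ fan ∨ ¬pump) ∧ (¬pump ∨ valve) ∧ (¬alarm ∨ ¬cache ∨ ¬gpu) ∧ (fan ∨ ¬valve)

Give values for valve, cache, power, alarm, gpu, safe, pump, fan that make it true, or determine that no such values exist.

Set valve = True.
  then (¬gpu ∨ ¬valve) forces gpu = False.
  then (¬alarm ∨ gpu) forces alarm = False.
  then (alarm ∨ ¬pump) forces pump = False.
  then (fan ∨ ¬valve) forces fan = True.
Set cache = True.
  then (¬cache ∨ gpu ∨ power) forces power = True.
  then (¬cache ∨ gpu ∨ pump ∨ safe) forces safe = True.
All clauses satisfied.

valve = True, cache = True, power = True, alarm = False, gpu = False, safe = True, pump = False, fan = True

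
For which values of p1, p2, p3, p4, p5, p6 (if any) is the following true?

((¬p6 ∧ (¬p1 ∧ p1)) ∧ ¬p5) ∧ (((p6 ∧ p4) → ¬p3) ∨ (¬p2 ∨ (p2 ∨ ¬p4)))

Case p1 = True: the conjunct ¬p1 is False.
Case p1 = False: the conjunct p1 is False.
Both cases fail — unsatisfiable.

Unsatisfiable — no assignment works.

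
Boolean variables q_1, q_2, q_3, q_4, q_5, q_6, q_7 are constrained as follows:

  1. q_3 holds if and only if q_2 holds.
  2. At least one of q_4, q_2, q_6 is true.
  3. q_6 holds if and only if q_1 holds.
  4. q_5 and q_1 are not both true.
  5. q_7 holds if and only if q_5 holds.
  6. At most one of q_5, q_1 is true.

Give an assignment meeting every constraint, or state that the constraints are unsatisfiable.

q_1 = False; q_2 = False; q_3 = False; q_4 = True; q_5 = False; q_6 = False; q_7 = False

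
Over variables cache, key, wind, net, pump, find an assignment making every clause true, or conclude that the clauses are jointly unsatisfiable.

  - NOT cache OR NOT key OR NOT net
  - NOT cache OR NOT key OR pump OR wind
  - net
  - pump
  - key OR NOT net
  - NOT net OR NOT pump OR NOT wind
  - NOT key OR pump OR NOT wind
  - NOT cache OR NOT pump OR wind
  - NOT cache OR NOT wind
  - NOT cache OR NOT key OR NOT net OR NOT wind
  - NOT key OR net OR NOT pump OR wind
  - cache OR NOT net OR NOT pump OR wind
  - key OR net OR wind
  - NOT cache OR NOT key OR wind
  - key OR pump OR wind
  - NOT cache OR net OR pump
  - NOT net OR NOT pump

Unsatisfiable

Case net = True:
  (pump) forces pump = True.
  Clause (NOT net OR NOT pump) is falsified — contradiction.
Case net = False:
  Clause (net) is falsified — contradiction.
Both cases fail, so the formula is unsatisfiable.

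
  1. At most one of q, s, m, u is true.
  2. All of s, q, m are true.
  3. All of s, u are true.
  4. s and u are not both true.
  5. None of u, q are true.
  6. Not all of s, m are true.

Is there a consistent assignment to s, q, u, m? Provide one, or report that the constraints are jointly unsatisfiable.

Case q = True:
  Constraint (5) is violated (q=T) — contradiction.
Case q = False:
  Constraint (2) is violated (q=F) — contradiction.
Both cases fail — unsatisfiable.

Unsatisfiable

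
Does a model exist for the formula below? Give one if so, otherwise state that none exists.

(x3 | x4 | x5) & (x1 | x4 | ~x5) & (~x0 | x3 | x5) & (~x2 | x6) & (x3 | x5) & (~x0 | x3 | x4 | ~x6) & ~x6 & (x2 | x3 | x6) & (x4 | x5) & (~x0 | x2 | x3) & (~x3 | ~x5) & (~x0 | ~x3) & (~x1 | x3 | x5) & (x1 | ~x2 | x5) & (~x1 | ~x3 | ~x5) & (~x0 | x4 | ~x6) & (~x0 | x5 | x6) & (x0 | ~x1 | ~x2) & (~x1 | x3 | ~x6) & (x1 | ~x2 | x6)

x0 = False; x1 = False; x2 = False; x3 = True; x4 = True; x5 = False; x6 = False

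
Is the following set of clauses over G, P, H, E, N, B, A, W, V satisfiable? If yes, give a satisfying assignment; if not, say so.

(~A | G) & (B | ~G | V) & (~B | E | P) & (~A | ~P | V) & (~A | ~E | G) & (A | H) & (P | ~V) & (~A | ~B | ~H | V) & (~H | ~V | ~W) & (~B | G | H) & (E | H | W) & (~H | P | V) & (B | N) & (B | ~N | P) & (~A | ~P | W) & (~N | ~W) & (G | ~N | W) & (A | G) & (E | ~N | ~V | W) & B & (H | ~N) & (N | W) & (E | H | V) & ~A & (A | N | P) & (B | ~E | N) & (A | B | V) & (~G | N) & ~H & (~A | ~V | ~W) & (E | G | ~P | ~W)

UNSATISFIABLE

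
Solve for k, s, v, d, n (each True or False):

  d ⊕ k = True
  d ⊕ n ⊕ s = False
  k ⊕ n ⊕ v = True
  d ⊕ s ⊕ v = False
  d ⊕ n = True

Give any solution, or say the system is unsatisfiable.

k=T, s=T, v=T, d=F, n=T

d ⊕ k = F ⊕ T = True ✓
d ⊕ n ⊕ s = F ⊕ T ⊕ T = False ✓
k ⊕ n ⊕ v = T ⊕ T ⊕ T = True ✓
d ⊕ s ⊕ v = F ⊕ T ⊕ T = False ✓
d ⊕ n = F ⊕ T = True ✓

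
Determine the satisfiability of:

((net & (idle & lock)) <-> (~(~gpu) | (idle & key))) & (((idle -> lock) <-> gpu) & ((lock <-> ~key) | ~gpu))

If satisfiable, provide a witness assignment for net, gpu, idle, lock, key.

net=T; gpu=T; idle=T; lock=T; key=F

  (net & (idle & lock)) <-> (~(~gpu) | (idle & key)) = True
    net & (idle & lock) = True
      idle & lock = True
    ~(~gpu) | (idle & key) = True
      ~(~gpu) = True
        ~gpu = False
      idle & key = False
  ((idle -> lock) <-> gpu) & ((lock <-> ~key) | ~gpu) = True
    (idle -> lock) <-> gpu = True
      idle -> lock = True
    (lock <-> ~key) | ~gpu = True
      lock <-> ~key = True
        ~key = True
      ~gpu = False
Both conjuncts True, so the formula holds.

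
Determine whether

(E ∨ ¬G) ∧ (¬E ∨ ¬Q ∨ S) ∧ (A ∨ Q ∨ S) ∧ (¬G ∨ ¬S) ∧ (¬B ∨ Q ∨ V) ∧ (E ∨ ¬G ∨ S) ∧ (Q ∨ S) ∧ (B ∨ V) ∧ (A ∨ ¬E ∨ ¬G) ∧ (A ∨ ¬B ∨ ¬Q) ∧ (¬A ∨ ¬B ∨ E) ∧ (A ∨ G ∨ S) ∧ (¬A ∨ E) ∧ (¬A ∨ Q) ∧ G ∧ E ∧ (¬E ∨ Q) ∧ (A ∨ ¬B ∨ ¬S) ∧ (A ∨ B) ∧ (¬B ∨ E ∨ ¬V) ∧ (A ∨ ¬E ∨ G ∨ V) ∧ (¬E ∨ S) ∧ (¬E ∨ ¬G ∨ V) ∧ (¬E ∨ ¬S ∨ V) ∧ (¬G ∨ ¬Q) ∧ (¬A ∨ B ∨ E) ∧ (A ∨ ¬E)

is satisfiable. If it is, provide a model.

Unsatisfiable

Case G = True:
  (E ∨ ¬G) forces E = True.
  (¬G ∨ ¬S) forces S = False.
  Clause (¬E ∨ S) is falsified — contradiction.
Case G = False:
  Clause (G) is falsified — contradiction.
Both cases fail, so the formula is unsatisfiable.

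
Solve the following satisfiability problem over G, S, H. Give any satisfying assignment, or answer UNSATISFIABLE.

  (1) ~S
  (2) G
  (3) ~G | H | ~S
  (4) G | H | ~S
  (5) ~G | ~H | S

G = True, S = False, H = False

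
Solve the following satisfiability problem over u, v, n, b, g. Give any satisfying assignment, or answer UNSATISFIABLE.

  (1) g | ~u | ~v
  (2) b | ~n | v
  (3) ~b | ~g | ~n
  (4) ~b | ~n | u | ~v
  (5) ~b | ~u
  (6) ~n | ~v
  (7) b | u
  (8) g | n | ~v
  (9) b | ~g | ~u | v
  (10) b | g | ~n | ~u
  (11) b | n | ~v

Set u = False.
  then (b | u) forces b = True.
Set v = False.
Set n = False.
Set g = True.
All clauses satisfied.

u: False, v: False, n: False, b: True, g: True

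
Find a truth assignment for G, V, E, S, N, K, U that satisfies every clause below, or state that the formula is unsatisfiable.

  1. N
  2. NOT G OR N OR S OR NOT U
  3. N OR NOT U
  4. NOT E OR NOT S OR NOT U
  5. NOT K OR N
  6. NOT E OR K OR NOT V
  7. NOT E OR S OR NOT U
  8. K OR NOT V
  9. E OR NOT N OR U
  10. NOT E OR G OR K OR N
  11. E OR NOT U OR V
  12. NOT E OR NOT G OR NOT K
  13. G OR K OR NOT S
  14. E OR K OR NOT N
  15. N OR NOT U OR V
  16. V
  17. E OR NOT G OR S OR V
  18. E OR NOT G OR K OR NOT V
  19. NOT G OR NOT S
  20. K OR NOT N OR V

G=F, V=T, E=F, S=F, N=T, K=T, U=T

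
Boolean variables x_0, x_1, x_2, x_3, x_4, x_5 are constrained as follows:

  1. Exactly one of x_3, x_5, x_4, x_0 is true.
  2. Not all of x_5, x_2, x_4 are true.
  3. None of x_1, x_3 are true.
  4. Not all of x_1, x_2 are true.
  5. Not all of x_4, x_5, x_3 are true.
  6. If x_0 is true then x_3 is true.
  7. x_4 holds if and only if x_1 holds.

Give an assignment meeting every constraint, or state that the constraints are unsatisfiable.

x_0 = False; x_1 = False; x_2 = False; x_3 = False; x_4 = False; x_5 = True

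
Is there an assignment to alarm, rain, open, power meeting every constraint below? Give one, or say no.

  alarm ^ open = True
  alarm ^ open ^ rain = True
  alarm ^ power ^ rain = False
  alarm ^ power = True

The formula is unsatisfiable.

Adding constraints 1, 2, 3, 4 mod 2: every variable appears an even number of times on the left, so the left side is 0.
But the right sides sum to 1 (mod 2). 0 ≠ 1 — the system is inconsistent.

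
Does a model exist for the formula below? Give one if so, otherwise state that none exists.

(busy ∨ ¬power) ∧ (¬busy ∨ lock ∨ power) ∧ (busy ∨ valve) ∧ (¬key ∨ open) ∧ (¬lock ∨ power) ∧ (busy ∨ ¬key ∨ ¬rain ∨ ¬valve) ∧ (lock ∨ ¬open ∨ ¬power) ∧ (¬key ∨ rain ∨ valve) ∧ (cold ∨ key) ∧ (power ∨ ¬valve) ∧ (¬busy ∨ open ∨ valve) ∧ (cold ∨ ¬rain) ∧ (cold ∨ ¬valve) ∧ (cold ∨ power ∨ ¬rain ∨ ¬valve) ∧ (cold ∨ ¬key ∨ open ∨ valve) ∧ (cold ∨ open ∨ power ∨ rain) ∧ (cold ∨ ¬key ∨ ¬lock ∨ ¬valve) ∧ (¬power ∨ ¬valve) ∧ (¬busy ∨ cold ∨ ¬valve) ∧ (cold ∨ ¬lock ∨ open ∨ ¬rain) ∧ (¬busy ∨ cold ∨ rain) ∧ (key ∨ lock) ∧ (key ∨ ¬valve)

rain=T, lock=T, valve=F, open=T, cold=T, busy=T, key=F, power=T

Set rain = True.
  then (cold ∨ ¬rain) forces cold = True.
Set lock = True.
  then (¬lock ∨ power) forces power = True.
  then (¬power ∨ ¬valve) forces valve = False.
  then (busy ∨ ¬power) forces busy = True.
  then (¬busy ∨ open ∨ valve) forces open = True.
Set key = False.
All clauses satisfied.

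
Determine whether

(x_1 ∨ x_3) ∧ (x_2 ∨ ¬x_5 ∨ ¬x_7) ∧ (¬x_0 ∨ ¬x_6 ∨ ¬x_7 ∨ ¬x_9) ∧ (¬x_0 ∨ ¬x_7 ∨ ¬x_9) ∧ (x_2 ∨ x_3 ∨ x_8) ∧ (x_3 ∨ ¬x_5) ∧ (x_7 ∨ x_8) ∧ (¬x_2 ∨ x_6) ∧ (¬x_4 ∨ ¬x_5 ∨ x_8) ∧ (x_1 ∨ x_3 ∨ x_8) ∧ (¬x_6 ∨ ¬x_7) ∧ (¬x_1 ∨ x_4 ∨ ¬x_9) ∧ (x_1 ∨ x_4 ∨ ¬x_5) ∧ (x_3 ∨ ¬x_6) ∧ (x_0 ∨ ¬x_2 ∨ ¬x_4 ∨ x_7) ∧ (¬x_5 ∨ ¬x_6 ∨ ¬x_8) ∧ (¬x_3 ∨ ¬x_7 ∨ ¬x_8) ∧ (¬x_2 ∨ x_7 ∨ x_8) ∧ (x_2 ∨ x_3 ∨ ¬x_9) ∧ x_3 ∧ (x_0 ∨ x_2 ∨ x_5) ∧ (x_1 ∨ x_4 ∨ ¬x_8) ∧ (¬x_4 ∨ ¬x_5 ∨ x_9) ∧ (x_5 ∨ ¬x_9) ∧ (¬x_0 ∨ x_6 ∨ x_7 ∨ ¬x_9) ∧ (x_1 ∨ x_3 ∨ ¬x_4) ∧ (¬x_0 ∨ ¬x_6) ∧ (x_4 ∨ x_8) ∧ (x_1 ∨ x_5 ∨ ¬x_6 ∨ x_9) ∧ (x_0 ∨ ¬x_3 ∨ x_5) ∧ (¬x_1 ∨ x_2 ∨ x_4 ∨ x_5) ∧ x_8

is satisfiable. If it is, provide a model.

Unit clause (x_3) forces x_3 = True.
Unit clause (x_8) forces x_8 = True.
In (¬x_3 ∨ ¬x_7 ∨ ¬x_8) only ¬x_7 is left, so x_7 = False.
Set x_0 = True.
  then (¬x_0 ∨ ¬x_6) forces x_6 = False.
  then (¬x_2 ∨ x_6) forces x_2 = False.
  then (¬x_0 ∨ x_6 ∨ x_7 ∨ ¬x_9) forces x_9 = False.
Set x_1 = True.
Set x_4 = True.
  then (¬x_4 ∨ ¬x_5 ∨ x_9) forces x_5 = False.
All clauses satisfied.

x_0=T, x_1=T, x_2=F, x_3=T, x_4=T, x_5=F, x_6=F, x_7=F, x_8=T, x_9=F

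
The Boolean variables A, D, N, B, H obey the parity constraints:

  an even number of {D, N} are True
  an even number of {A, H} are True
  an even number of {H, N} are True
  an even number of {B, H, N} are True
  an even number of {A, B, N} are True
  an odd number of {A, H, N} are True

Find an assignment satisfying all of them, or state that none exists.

A=T; D=T; N=T; B=F; H=T

{D, N}: 2 true → even ✓
{A, H}: 2 true → even ✓
{H, N}: 2 true → even ✓
{B, H, N}: 2 true → even ✓
{A, B, N}: 2 true → even ✓
{A, H, N}: 3 true → odd ✓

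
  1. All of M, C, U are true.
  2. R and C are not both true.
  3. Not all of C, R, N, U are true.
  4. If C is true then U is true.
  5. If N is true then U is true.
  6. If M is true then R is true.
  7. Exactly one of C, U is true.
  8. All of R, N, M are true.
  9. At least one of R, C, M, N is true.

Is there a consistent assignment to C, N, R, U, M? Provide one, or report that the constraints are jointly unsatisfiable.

UNSATISFIABLE

Case C = True:
  (1) forces M = True.
  (1) forces U = True.
  Constraint (7) is violated (C=T, U=T) — contradiction.
Case C = False:
  Constraint (1) is violated (C=F) — contradiction.
Both cases fail — unsatisfiable.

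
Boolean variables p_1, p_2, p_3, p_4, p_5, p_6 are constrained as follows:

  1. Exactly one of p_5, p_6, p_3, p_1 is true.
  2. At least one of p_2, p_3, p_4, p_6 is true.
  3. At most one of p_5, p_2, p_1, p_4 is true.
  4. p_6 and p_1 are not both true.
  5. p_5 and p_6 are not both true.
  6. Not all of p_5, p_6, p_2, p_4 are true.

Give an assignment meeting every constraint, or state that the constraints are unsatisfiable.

p_1 = False, p_2 = False, p_3 = True, p_4 = True, p_5 = False, p_6 = False

  (1) {p_5, p_6, p_3, p_1}: 1 true — exactly one ✓
  (2) {p_2, p_3, p_4, p_6}: 2 true — at least one ✓
  (3) {p_5, p_2, p_1, p_4}: 1 true — at most one ✓
  (4) p_6=F, p_1=F — not both ✓
  (5) p_5=F, p_6=F — not both ✓
  (6) {p_5, p_6, p_2, p_4}: 1/4 true — not all ✓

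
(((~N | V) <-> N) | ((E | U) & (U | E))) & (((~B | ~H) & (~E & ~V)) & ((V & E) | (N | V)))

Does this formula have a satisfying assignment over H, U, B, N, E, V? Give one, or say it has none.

H = False; U = True; B = False; N = True; E = False; V = False

  ((~N | V) <-> N) | ((E | U) & (U | E)) = True
    (~N | V) <-> N = False
      ~N | V = False
        ~N = False
    (E | U) & (U | E) = True
      E | U = True
      U | E = True
  ((~B | ~H) & (~E & ~V)) & ((V & E) | (N | V)) = True
    (~B | ~H) & (~E & ~V) = True
      ~B | ~H = True
        ~B = True
        ~H = True
      ~E & ~V = True
        ~E = True
        ~V = True
    (V & E) | (N | V) = True
      V & E = False
      N | V = True
Both conjuncts True, so the formula holds.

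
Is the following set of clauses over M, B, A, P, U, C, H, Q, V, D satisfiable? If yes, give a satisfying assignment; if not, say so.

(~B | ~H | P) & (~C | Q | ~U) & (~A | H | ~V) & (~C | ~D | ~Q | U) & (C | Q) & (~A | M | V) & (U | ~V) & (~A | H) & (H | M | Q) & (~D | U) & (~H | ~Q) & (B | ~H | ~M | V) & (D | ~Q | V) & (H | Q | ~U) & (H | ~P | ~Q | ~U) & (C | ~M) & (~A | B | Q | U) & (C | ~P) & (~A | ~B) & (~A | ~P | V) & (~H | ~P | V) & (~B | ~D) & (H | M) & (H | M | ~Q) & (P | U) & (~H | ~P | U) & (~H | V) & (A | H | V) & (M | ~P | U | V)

Set M = True.
  then (C | ~M) forces C = True.
Set B = False.
Try A = True:
  (~A | H) forces H = True.
  (~H | ~Q) forces Q = False.
  (~C | Q | ~U) forces U = False.
  clause (~A | B | Q | U) is falsified — backtrack.
So A = False.
Set P = False.
  then (P | U) forces U = True.
  then (~C | Q | ~U) forces Q = True.
  then (~H | ~Q) forces H = False.
  then (A | H | V) forces V = True.
Set D = False.
All clauses satisfied.

M = True; B = False; A = False; P = False; U = True; C = True; H = False; Q = True; V = True; D = False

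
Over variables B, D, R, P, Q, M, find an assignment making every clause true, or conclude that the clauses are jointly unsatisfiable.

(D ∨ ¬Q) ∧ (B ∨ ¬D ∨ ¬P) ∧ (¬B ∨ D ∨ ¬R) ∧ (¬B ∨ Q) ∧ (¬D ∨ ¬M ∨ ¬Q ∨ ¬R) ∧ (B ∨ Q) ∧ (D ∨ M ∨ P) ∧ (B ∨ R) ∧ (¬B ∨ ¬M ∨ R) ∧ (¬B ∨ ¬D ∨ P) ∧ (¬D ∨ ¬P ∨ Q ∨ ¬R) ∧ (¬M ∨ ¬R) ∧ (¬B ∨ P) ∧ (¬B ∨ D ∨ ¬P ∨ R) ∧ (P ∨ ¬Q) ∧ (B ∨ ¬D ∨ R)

B = True, D = True, R = False, P = True, Q = True, M = False

Try B = False:
  (B ∨ Q) forces Q = True.
  (D ∨ ¬Q) forces D = True.
  (B ∨ ¬D ∨ ¬P) forces P = False.
  clause (P ∨ ¬Q) is falsified — backtrack.
So B = True.
  then (¬B ∨ Q) forces Q = True.
  then (¬B ∨ P) forces P = True.
  then (D ∨ ¬Q) forces D = True.
Set R = False.
  then (¬B ∨ ¬M ∨ R) forces M = False.
All clauses satisfied.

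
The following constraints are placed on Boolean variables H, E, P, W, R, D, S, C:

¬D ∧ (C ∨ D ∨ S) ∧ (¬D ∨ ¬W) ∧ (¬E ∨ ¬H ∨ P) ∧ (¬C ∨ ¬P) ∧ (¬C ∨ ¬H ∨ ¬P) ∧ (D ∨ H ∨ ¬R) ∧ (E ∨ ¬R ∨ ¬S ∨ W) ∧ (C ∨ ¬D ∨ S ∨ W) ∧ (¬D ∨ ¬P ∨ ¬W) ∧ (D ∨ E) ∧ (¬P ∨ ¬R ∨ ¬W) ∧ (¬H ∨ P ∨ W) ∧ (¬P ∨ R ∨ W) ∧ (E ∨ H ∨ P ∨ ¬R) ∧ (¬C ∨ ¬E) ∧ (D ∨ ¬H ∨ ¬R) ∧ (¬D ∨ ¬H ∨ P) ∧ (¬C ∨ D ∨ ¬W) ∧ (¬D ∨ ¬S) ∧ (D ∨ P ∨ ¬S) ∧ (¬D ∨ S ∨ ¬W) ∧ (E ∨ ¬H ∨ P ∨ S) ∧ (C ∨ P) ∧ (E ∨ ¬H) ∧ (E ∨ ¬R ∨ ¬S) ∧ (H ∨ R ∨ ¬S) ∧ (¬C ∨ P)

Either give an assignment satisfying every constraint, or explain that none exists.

H = True, E = True, P = True, W = True, R = False, D = False, S = True, C = False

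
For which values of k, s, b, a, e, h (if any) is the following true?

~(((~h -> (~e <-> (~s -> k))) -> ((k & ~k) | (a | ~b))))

k = True, s = False, b = True, a = False, e = False, h = True

  ~(((~h -> (~e <-> (~s -> k))) -> ((k & ~k) | (a | ~b)))) = True
    (~h -> (~e <-> (~s -> k))) -> ((k & ~k) | (a | ~b)) = False
      ~h -> (~e <-> (~s -> k)) = True
        ~h = False
        ~e <-> (~s -> k) = True
          ~e = True
          ~s -> k = True
            ~s = True
      (k & ~k) | (a | ~b) = False
        k & ~k = False
          ~k = False
        a | ~b = False
          ~b = False
The formula evaluates to True.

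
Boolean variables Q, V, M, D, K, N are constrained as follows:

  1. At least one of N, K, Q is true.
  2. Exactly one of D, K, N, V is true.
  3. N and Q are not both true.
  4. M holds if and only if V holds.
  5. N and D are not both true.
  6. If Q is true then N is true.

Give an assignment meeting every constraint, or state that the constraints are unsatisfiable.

Q: False, V: False, M: False, D: False, K: True, N: False

  (1) {N, K, Q}: 1 true — at least one ✓
  (2) {D, K, N, V}: 1 true — exactly one ✓
  (3) N=F, Q=F — not both ✓
  (4) M=F, V=F — same ✓
  (5) N=F, D=F — not both ✓
  (6) Q=F ⇒ N: vacuous ✓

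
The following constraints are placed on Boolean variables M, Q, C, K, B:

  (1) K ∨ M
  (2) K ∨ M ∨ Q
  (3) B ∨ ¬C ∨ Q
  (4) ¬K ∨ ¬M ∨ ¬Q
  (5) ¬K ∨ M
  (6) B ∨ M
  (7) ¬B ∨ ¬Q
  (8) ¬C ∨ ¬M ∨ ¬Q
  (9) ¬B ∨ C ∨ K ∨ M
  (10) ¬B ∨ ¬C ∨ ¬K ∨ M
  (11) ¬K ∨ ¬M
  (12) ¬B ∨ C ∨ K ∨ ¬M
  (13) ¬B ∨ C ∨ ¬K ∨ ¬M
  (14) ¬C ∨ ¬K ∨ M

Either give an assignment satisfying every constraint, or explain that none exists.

Try M = False:
  (K ∨ M) forces K = True.
  clause (¬K ∨ M) is falsified — backtrack.
So M = True.
  then (¬K ∨ ¬M) forces K = False.
Set Q = False.
Set C = True.
  then (B ∨ ¬C ∨ Q) forces B = True.
All clauses satisfied.

M=T; Q=F; C=T; K=F; B=T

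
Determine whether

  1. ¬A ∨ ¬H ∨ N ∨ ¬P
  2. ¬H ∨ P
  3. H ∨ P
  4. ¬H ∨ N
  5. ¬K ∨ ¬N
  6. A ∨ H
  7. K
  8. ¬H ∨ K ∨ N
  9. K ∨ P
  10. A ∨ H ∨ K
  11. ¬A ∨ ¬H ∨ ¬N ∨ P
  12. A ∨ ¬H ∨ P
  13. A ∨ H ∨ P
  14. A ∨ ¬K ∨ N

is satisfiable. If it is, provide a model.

Unit clause (K) forces K = True.
In (¬K ∨ ¬N) only ¬N is left, so N = False.
In (A ∨ ¬K ∨ N) only A is left, so A = True.
In (¬H ∨ N) only ¬H is left, so H = False.
In (H ∨ P) only P is left, so P = True.
All clauses satisfied.

H = False; K = True; P = True; A = True; N = False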